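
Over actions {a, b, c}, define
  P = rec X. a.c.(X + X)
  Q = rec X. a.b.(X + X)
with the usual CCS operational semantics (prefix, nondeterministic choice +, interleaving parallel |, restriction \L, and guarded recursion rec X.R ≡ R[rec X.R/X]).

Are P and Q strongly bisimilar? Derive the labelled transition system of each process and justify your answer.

Reachable graph of P (3 states):
  u0 = rec X. a.c.(X + X) ⊢ —a→ u1
  u1 = c.((rec X. a.c.(X + X)) + (rec X. a.c.(X + X))) ⊢ —c→ u2
  u2 = (rec X. a.c.(X + X)) + (rec X. a.c.(X + X)) ⊢ —a→ u1
Reachable graph of Q (3 states):
  v0 = rec X. a.b.(X + X) ⊢ —a→ v1
  v1 = b.((rec X. a.b.(X + X)) + (rec X. a.b.(X + X))) ⊢ —b→ v2
  v2 = (rec X. a.b.(X + X)) + (rec X. a.b.(X + X)) ⊢ —a→ v1
Partition-refinement fixed point:
  B0 = {u0, u2}
  B1 = {u1}
  B2 = {v0, v2}
  B3 = {v1}
u0 ∈ B0, v0 ∈ B2 → different blocks

P ≁ Q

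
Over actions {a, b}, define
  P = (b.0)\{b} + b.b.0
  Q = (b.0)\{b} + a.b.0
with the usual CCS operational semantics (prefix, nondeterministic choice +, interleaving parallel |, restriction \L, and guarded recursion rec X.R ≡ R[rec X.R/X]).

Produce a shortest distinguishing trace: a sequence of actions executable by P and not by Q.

LTS(P): 3 reachable states
  s0 = (b.0)\{b} + b.b.0 ⊢ =b=> s1
  s1 = b.0 ⊢ =b=> s2
  s2 = 0 ⊢ deadlocked
LTS(Q): 3 reachable states
  t0 = (b.0)\{b} + a.b.0 ⊢ =a=> t1
  t1 = b.0 ⊢ =b=> t2
  t2 = 0 ⊢ deadlocked
Run σ = ⟨b⟩ on P: start {s0}
  [1] b ⇒ {s1}
  ✓ P
Run σ = ⟨b⟩ on Q: start {t0}
  [1] b ⇒ ∅  — Q cannot continue

b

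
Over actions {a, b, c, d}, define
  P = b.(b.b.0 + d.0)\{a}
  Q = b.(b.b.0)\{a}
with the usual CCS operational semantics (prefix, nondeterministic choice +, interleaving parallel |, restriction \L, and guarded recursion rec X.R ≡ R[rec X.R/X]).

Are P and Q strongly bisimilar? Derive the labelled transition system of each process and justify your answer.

P ≁ Q

P's transition system — 4 states:
  u0 = b.(b.b.0 + d.0)\{a} | ··b··> u1
  u1 = (b.b.0 + d.0)\{a} | ··b··> u2, ··d··> u3
  u2 = (b.0)\{a} | ··b··> u3
  u3 = 0\{a} | ∅
Q's transition system — 4 states:
  v0 = b.(b.b.0)\{a} | ··b··> v1
  v1 = (b.b.0)\{a} | ··b··> v2
  v2 = (b.0)\{a} | ··b··> v3
  v3 = 0\{a} | ∅
Coarsest stable partition (strong bisimilarity classes):
  B0 = {u0}
  B1 = {u1}
  B2 = {u2, v2}
  B3 = {u3, v3}
  B4 = {v0}
  B5 = {v1}
u0 ∈ B0, v0 ∈ B4 → different blocks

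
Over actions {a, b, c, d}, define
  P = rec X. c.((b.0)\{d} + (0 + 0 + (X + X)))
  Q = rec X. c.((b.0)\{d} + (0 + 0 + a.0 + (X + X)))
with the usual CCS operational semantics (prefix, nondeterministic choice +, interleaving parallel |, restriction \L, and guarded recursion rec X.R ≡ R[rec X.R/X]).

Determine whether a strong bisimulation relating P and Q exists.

Reachable graph of P (3 states):
  p0 = rec X. c.((b.0)\{d} + (0 + 0 + (X + X))) :: ··c··> p1
  p1 = (b.0)\{d} + (0 + 0 + ((rec X. c.((b.0)\{d} + (0 + 0 + (X + X)))) + (rec X. c.((b.0)\{d} + (0 + 0 + (X + X)))))) :: ··b··> p2, ··c··> p1
  p2 = 0\{d} :: (no moves)
Reachable graph of Q (4 states):
  q0 = rec X. c.((b.0)\{d} + (0 + 0 + a.0 + (X + X))) :: ··c··> q1
  q1 = (b.0)\{d} + (0 + 0 + a.0 + ((rec X. c.((b.0)\{d} + (0 + 0 + a.0 + (X + X)))) + (rec X. c.((b.0)\{d} + (0 + 0 + a.0 + (X + X)))))) :: ··a··> q2, ··b··> q3, ··c··> q1
  q2 = 0 :: (no moves)
  q3 = 0\{d} :: (no moves)
Partition-refinement fixed point:
  B0 = {p0}
  B1 = {p1}
  B2 = {p2, q2, q3}
  B3 = {q0}
  B4 = {q1}
p0 ∈ B0, q0 ∈ B3 → different blocks

not bisimilar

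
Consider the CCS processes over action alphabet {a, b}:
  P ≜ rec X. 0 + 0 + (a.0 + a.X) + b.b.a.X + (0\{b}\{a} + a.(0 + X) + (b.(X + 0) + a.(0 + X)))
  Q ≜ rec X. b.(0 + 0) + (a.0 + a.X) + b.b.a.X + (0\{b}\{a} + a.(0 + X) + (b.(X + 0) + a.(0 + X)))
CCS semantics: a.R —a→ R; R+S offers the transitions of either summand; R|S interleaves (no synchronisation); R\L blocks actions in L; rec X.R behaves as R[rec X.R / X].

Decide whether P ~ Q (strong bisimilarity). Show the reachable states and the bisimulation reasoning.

Reachable graph of P (6 states):
  p0 = rec X. 0 + 0 + (a.0 + a.X) + b.b.a.X + (0\{b}\{a} + a.(0 + X) + (b.(X + 0) + a.(0 + X))) | —a→ p0, —a→ p1, —a→ p2, —b→ p3, —b→ p4
  p1 = 0 | (no moves)
  p2 = 0 + (rec X. 0 + 0 + (a.0 + a.X) + b.b.a.X + (0\{b}\{a} + a.(0 + X) + (b.(X + 0) + a.(0 + X)))) | —a→ p0, —a→ p1, —a→ p2, —b→ p3, —b→ p4
  p3 = (rec X. 0 + 0 + (a.0 + a.X) + b.b.a.X + (0\{b}\{a} + a.(0 + X) + (b.(X + 0) + a.(0 + X)))) + 0 | —a→ p0, —a→ p1, —a→ p2, —b→ p3, —b→ p4
  p4 = b.a.(rec X. 0 + 0 + (a.0 + a.X) + b.b.a.X + (0\{b}\{a} + a.(0 + X) + (b.(X + 0) + a.(0 + X)))) | —b→ p5
  p5 = a.(rec X. 0 + 0 + (a.0 + a.X) + b.b.a.X + (0\{b}\{a} + a.(0 + X) + (b.(X + 0) + a.(0 + X)))) | —a→ p0
Reachable graph of Q (7 states):
  q0 = rec X. b.(0 + 0) + (a.0 + a.X) + b.b.a.X + (0\{b}\{a} + a.(0 + X) + (b.(X + 0) + a.(0 + X))) | —a→ q0, —a→ q1, —a→ q2, —b→ q3, —b→ q4, —b→ q5
  q1 = 0 | (no moves)
  q2 = 0 + (rec X. b.(0 + 0) + (a.0 + a.X) + b.b.a.X + (0\{b}\{a} + a.(0 + X) + (b.(X + 0) + a.(0 + X)))) | —a→ q0, —a→ q1, —a→ q2, —b→ q3, —b→ q4, —b→ q5
  q3 = (rec X. b.(0 + 0) + (a.0 + a.X) + b.b.a.X + (0\{b}\{a} + a.(0 + X) + (b.(X + 0) + a.(0 + X)))) + 0 | —a→ q0, —a→ q1, —a→ q2, —b→ q3, —b→ q4, —b→ q5
  q4 = 0 + 0 | (no moves)
  q5 = b.a.(rec X. b.(0 + 0) + (a.0 + a.X) + b.b.a.X + (0\{b}\{a} + a.(0 + X) + (b.(X + 0) + a.(0 + X)))) | —b→ q6
  q6 = a.(rec X. b.(0 + 0) + (a.0 + a.X) + b.b.a.X + (0\{b}\{a} + a.(0 + X) + (b.(X + 0) + a.(0 + X)))) | —a→ q0
Coarsest stable partition (strong bisimilarity classes):
  B0 = {p0, p2, p3}
  B1 = {p1, q1, q4}
  B2 = {p4}
  B3 = {p5}
  B4 = {q0, q2, q3}
  B5 = {q5}
  B6 = {q6}
p0 ∈ B0, q0 ∈ B4 → different blocks

P ≁ Q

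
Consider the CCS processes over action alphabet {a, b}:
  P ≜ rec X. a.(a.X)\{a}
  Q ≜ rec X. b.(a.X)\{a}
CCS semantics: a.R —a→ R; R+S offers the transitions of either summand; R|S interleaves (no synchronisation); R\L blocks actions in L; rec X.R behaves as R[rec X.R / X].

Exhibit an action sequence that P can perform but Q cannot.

a

Reachable graph of P (2 states):
  s0 = rec X. a.(a.X)\{a} ⊢ --a--▸ s1
  s1 = (a.(rec X. a.(a.X)\{a}))\{a} ⊢ stopped
Reachable graph of Q (2 states):
  t0 = rec X. b.(a.X)\{a} ⊢ --b--▸ t1
  t1 = (a.(rec X. b.(a.X)\{a}))\{a} ⊢ stopped
Run σ = ⟨a⟩ on P: start {s0}
  [1] a ⇒ {s1}
  ✓ P
Run σ = ⟨a⟩ on Q: start {t0}
  [1] a ⇒ ∅  — Q cannot continue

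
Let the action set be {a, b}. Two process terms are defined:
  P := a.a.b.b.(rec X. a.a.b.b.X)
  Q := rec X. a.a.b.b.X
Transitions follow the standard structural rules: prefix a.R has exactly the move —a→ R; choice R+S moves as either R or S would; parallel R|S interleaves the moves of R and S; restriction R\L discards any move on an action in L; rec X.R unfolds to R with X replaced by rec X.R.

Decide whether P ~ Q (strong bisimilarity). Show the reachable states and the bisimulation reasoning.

bisimilar

Reachable graph of P (5 states):
  s0 = a.a.b.b.(rec X. a.a.b.b.X) :: -a-> s1
  s1 = a.b.b.(rec X. a.a.b.b.X) :: -a-> s2
  s2 = b.b.(rec X. a.a.b.b.X) :: -b-> s3
  s3 = b.(rec X. a.a.b.b.X) :: -b-> s4
  s4 = rec X. a.a.b.b.X :: -a-> s1
Reachable graph of Q (4 states):
  t0 = rec X. a.a.b.b.X :: -a-> t1
  t1 = a.b.b.(rec X. a.a.b.b.X) :: -a-> t2
  t2 = b.b.(rec X. a.a.b.b.X) :: -b-> t3
  t3 = b.(rec X. a.a.b.b.X) :: -b-> t0
Bisimilarity quotient blocks:
  B0 = {s0, s4, t0}
  B1 = {s1, t1}
  B2 = {s2, t2}
  B3 = {s3, t3}
s0 ∈ B0, t0 ∈ B0 → same block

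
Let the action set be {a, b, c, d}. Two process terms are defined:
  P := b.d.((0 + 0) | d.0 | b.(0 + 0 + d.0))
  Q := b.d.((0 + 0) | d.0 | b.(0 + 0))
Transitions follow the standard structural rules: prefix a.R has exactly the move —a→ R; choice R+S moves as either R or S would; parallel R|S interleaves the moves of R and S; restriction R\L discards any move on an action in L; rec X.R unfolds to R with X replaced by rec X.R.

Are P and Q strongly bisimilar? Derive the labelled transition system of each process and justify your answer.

LTS(P): 8 reachable states
  p0 = b.d.((0 + 0) | d.0 | b.(0 + 0 + d.0)) | —b→ p1
  p1 = d.((0 + 0) | d.0 | b.(0 + 0 + d.0)) | —d→ p2
  p2 = (0 + 0) | d.0 | b.(0 + 0 + d.0) | —b→ p3, —d→ p4
  p3 = (0 + 0) | d.0 | (0 + 0 + d.0) | —d→ p5, —d→ p6
  p4 = (0 + 0) | 0 | b.(0 + 0 + d.0) | —b→ p5
  p5 = (0 + 0) | 0 | (0 + 0 + d.0) | —d→ p7
  p6 = (0 + 0) | d.0 | 0 | —d→ p7
  p7 = (0 + 0) | 0 | 0 | (no moves)
LTS(Q): 6 reachable states
  q0 = b.d.((0 + 0) | d.0 | b.(0 + 0)) | —b→ q1
  q1 = d.((0 + 0) | d.0 | b.(0 + 0)) | —d→ q2
  q2 = (0 + 0) | d.0 | b.(0 + 0) | —b→ q3, —d→ q4
  q3 = (0 + 0) | d.0 | (0 + 0) | —d→ q5
  q4 = (0 + 0) | 0 | b.(0 + 0) | —b→ q5
  q5 = (0 + 0) | 0 | (0 + 0) | (no moves)
Coarsest stable partition (strong bisimilarity classes):
  B0 = {p0}
  B1 = {p1}
  B2 = {p2}
  B3 = {p4}
  B4 = {p5, p6, q3}
  B5 = {p7, q5}
  B6 = {p3}
  B7 = {q0}
  B8 = {q1}
  B9 = {q2}
  B10 = {q4}
p0 ∈ B0, q0 ∈ B7 → different blocks

NO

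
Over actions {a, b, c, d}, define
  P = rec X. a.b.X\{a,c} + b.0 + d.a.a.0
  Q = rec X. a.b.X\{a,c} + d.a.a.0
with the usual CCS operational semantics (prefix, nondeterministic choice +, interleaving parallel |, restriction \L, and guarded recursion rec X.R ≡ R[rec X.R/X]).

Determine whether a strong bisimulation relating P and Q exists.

P's transition system — 8 states:
  s0 = rec X. a.b.X\{a,c} + b.0 + d.a.a.0 has moves —a→ s1, —b→ s2, —d→ s3
  s1 = b.(rec X. a.b.X\{a,c} + b.0 + d.a.a.0)\{a,c} has moves —b→ s4
  s2 = 0 has moves (no moves)
  s3 = a.a.0 has moves —a→ s5
  s4 = (rec X. a.b.X\{a,c} + b.0 + d.a.a.0)\{a,c} has moves —b→ s6, —d→ s7
  s5 = a.0 has moves —a→ s2
  s6 = 0\{a,c} has moves (no moves)
  s7 = (a.a.0)\{a,c} has moves (no moves)
Q's transition system — 7 states:
  t0 = rec X. a.b.X\{a,c} + d.a.a.0 has moves —a→ t1, —d→ t2
  t1 = b.(rec X. a.b.X\{a,c} + d.a.a.0)\{a,c} has moves —b→ t3
  t2 = a.a.0 has moves —a→ t4
  t3 = (rec X. a.b.X\{a,c} + d.a.a.0)\{a,c} has moves —d→ t5
  t4 = a.0 has moves —a→ t6
  t5 = (a.a.0)\{a,c} has moves (no moves)
  t6 = 0 has moves (no moves)
Coarsest stable partition (strong bisimilarity classes):
  B0 = {s0}
  B1 = {s3, t2}
  B2 = {s5, t4}
  B3 = {s2, s6, s7, t5, t6}
  B4 = {s1}
  B5 = {s4}
  B6 = {t0}
  B7 = {t1}
  B8 = {t3}
s0 ∈ B0, t0 ∈ B6 → different blocks

not bisimilar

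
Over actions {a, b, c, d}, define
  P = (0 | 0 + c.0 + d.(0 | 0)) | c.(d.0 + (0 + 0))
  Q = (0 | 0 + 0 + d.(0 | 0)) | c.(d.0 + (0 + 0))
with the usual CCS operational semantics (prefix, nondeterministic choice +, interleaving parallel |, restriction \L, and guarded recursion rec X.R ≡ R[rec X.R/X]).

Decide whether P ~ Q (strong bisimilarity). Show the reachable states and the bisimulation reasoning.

NO

LTS(P): 9 reachable states
  s0 = (0 | 0 + c.0 + d.(0 | 0)) | c.(d.0 + (0 + 0)) has moves —c→ s1, —c→ s2, —d→ s3
  s1 = (0 | 0 + c.0 + d.(0 | 0)) | (d.0 + (0 + 0)) has moves —c→ s4, —d→ s5, —d→ s6
  s2 = 0 | c.(d.0 + (0 + 0)) has moves —c→ s4
  s3 = 0 | 0 | c.(d.0 + (0 + 0)) has moves —c→ s6
  s4 = 0 | (d.0 + (0 + 0)) has moves —d→ s7
  s5 = (0 | 0 + c.0 + d.(0 | 0)) | 0 has moves —c→ s7, —d→ s8
  s6 = 0 | 0 | (d.0 + (0 + 0)) has moves —d→ s8
  s7 = 0 | 0 has moves ∅
  s8 = 0 | 0 | 0 has moves ∅
LTS(Q): 6 reachable states
  t0 = (0 | 0 + 0 + d.(0 | 0)) | c.(d.0 + (0 + 0)) has moves —c→ t1, —d→ t2
  t1 = (0 | 0 + 0 + d.(0 | 0)) | (d.0 + (0 + 0)) has moves —d→ t3, —d→ t4
  t2 = 0 | 0 | c.(d.0 + (0 + 0)) has moves —c→ t4
  t3 = (0 | 0 + 0 + d.(0 | 0)) | 0 has moves —d→ t5
  t4 = 0 | 0 | (d.0 + (0 + 0)) has moves —d→ t5
  t5 = 0 | 0 | 0 has moves ∅
Bisimilarity quotient blocks:
  B0 = {s0}
  B1 = {s2, s3, t2}
  B2 = {s4, s6, t3, t4}
  B3 = {s7, s8, t5}
  B4 = {s1}
  B5 = {s5}
  B6 = {t0}
  B7 = {t1}
s0 ∈ B0, t0 ∈ B6 → different blocks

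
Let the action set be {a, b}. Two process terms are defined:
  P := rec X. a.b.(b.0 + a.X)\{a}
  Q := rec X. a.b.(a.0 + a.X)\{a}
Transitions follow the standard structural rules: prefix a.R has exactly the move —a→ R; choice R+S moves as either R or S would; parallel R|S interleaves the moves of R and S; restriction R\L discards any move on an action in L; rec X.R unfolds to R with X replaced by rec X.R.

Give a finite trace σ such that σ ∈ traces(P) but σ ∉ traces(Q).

LTS(P): 4 reachable states
  p0 = rec X. a.b.(b.0 + a.X)\{a} | —a→ p1
  p1 = b.(b.0 + a.(rec X. a.b.(b.0 + a.X)\{a}))\{a} | —b→ p2
  p2 = (b.0 + a.(rec X. a.b.(b.0 + a.X)\{a}))\{a} | —b→ p3
  p3 = 0\{a} | stopped
LTS(Q): 3 reachable states
  q0 = rec X. a.b.(a.0 + a.X)\{a} | —a→ q1
  q1 = b.(a.0 + a.(rec X. a.b.(a.0 + a.X)\{a}))\{a} | —b→ q2
  q2 = (a.0 + a.(rec X. a.b.(a.0 + a.X)\{a}))\{a} | stopped
Executing abb from P (initial set {p0}):
  after a @ step 1: {p1}
  after b @ step 2: {p2}
  after b @ step 3: {p3}
  — P admits the full trace.
Executing abb from Q (initial set {q0}):
  after a @ step 1: {q1}
  after b @ step 2: {q2}
  after b @ step 3: ∅ (Q stuck)

abb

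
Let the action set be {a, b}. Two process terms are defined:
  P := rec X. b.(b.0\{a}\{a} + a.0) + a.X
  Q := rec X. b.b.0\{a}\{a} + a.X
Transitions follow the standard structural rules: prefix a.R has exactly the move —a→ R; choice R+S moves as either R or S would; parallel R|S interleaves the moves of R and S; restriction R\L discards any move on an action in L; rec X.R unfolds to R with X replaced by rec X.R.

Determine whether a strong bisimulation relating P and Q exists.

P's transition system — 4 states:
  u0 = rec X. b.(b.0\{a}\{a} + a.0) + a.X :: ··a··> u0, ··b··> u1
  u1 = b.0\{a}\{a} + a.0 :: ··a··> u2, ··b··> u3
  u2 = 0 :: ·
  u3 = 0\{a}\{a} :: ·
Q's transition system — 3 states:
  v0 = rec X. b.b.0\{a}\{a} + a.X :: ··a··> v0, ··b··> v1
  v1 = b.0\{a}\{a} :: ··b··> v2
  v2 = 0\{a}\{a} :: ·
Bisimilarity quotient blocks:
  B0 = {u0}
  B1 = {u1}
  B2 = {u2, u3, v2}
  B3 = {v0}
  B4 = {v1}
u0 ∈ B0, v0 ∈ B3 → different blocks

P ≁ Q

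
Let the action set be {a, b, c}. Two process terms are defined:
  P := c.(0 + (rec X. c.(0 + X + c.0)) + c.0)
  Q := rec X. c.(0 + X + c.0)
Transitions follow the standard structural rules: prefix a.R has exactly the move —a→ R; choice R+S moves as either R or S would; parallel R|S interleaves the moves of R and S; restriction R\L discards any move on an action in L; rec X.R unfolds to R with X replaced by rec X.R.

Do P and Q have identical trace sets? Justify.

P's transition system — 3 states:
  m0 = c.(0 + (rec X. c.(0 + X + c.0)) + c.0) :: ··c··> m1
  m1 = 0 + (rec X. c.(0 + X + c.0)) + c.0 :: ··c··> m1, ··c··> m2
  m2 = 0 :: ·
Q's transition system — 3 states:
  n0 = rec X. c.(0 + X + c.0) :: ··c··> n1
  n1 = 0 + (rec X. c.(0 + X + c.0)) + c.0 :: ··c··> n1, ··c··> n2
  n2 = 0 :: ·
Partition-refinement fixed point:
  B0 = {m0, n0}
  B1 = {m1, n1}
  B2 = {m2, n2}
m0 ∈ B0, n0 ∈ B0 → same block
Bisimilar ⇒ trace-equivalent.

traces(P) = traces(Q)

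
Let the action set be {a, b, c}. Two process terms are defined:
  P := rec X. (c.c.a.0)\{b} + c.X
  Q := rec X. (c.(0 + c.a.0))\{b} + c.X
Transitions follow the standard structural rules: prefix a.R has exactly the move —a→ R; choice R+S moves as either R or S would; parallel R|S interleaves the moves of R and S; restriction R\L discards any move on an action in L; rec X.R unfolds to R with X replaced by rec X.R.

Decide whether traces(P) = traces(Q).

trace-equivalent

P's transition system — 4 states:
  p0 = rec X. (c.c.a.0)\{b} + c.X → ··c··> p0, ··c··> p1
  p1 = (c.a.0)\{b} → ··c··> p2
  p2 = (a.0)\{b} → ··a··> p3
  p3 = 0\{b} → deadlocked
Q's transition system — 4 states:
  q0 = rec X. (c.(0 + c.a.0))\{b} + c.X → ··c··> q0, ··c··> q1
  q1 = (0 + c.a.0)\{b} → ··c··> q2
  q2 = (a.0)\{b} → ··a··> q3
  q3 = 0\{b} → deadlocked
Coarsest stable partition (strong bisimilarity classes):
  B0 = {p0, q0}
  B1 = {p1, q1}
  B2 = {p2, q2}
  B3 = {p3, q3}
p0 ∈ B0, q0 ∈ B0 → same block
Bisimilar ⇒ trace-equivalent.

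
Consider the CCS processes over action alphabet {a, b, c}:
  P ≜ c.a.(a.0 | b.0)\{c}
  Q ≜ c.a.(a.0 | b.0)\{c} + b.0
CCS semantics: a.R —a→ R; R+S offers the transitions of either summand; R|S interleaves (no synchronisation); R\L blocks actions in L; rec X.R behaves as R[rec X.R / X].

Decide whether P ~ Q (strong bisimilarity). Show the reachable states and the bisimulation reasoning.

NO

P's transition system — 6 states:
  m0 = c.a.(a.0 | b.0)\{c} → -c-> m1
  m1 = a.(a.0 | b.0)\{c} → -a-> m2
  m2 = (a.0 | b.0)\{c} → -a-> m3, -b-> m4
  m3 = (0 | b.0)\{c} → -b-> m5
  m4 = (a.0 | 0)\{c} → -a-> m5
  m5 = (0 | 0)\{c} → ∅
Q's transition system — 7 states:
  n0 = c.a.(a.0 | b.0)\{c} + b.0 → -b-> n1, -c-> n2
  n1 = 0 → ∅
  n2 = a.(a.0 | b.0)\{c} → -a-> n3
  n3 = (a.0 | b.0)\{c} → -a-> n4, -b-> n5
  n4 = (0 | b.0)\{c} → -b-> n6
  n5 = (a.0 | 0)\{c} → -a-> n6
  n6 = (0 | 0)\{c} → ∅
Coarsest stable partition (strong bisimilarity classes):
  B0 = {m0}
  B1 = {m1, n2}
  B2 = {m2, n3}
  B3 = {m3, n4}
  B4 = {m5, n1, n6}
  B5 = {m4, n5}
  B6 = {n0}
m0 ∈ B0, n0 ∈ B6 → different blocks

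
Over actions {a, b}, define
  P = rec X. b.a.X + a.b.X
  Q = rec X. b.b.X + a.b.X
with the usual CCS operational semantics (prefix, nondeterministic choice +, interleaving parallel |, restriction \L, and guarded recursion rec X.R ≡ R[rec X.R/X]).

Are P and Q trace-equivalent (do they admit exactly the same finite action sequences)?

P's transition system — 3 states:
  p0 = rec X. b.a.X + a.b.X ⊢ =a=> p1, =b=> p2
  p1 = b.(rec X. b.a.X + a.b.X) ⊢ =b=> p0
  p2 = a.(rec X. b.a.X + a.b.X) ⊢ =a=> p0
Q's transition system — 2 states:
  q0 = rec X. b.b.X + a.b.X ⊢ =a=> q1, =b=> q1
  q1 = b.(rec X. b.b.X + a.b.X) ⊢ =b=> q0
Trace ⟨ba⟩ through P, begin at {p0}:
  after b @ step 1: {p2}
  after a @ step 2: {p0}
  — P admits the full trace.
Trace ⟨ba⟩ through Q, begin at {q0}:
  after b @ step 1: {q1}
  after a @ step 2: ∅  — Q cannot continue

trace-distinct — witness ⟨ba⟩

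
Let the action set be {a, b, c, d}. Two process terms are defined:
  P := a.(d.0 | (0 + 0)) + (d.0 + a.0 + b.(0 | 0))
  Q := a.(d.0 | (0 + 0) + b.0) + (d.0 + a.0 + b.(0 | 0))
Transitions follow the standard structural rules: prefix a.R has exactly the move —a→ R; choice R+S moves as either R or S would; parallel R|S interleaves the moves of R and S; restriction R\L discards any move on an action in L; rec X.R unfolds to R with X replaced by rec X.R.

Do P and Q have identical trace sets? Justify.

traces(P) ≠ traces(Q) — witness ⟨ab⟩

Reachable graph of P (5 states):
  s0 = a.(d.0 | (0 + 0)) + (d.0 + a.0 + b.(0 | 0)) ⊢ ··a··> s1, ··a··> s2, ··b··> s3, ··d··> s1
  s1 = 0 ⊢ stopped
  s2 = d.0 | (0 + 0) ⊢ ··d··> s4
  s3 = 0 | 0 ⊢ stopped
  s4 = 0 | (0 + 0) ⊢ stopped
Reachable graph of Q (5 states):
  t0 = a.(d.0 | (0 + 0) + b.0) + (d.0 + a.0 + b.(0 | 0)) ⊢ ··a··> t1, ··a··> t2, ··b··> t3, ··d··> t1
  t1 = 0 ⊢ stopped
  t2 = d.0 | (0 + 0) + b.0 ⊢ ··b··> t1, ··d··> t4
  t3 = 0 | 0 ⊢ stopped
  t4 = 0 | (0 + 0) ⊢ stopped
Trace ⟨ab⟩ through Q, begin at {t0}:
  [1] a ⇒ {t1, t2}
  [2] b ⇒ {t1}
  Q completes σ.
Trace ⟨ab⟩ through P, begin at {s0}:
  [1] a ⇒ {s1, s2}
  [2] b ⇒ no successor for P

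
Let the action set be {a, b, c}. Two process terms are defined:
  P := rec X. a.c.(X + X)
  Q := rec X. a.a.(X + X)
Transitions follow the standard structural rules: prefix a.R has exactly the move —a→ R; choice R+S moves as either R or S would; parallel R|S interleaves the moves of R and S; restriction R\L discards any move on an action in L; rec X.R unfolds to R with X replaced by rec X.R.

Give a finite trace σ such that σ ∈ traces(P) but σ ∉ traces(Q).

LTS(P): 3 reachable states
  s0 = rec X. a.c.(X + X) ⊢ =a=> s1
  s1 = c.((rec X. a.c.(X + X)) + (rec X. a.c.(X + X))) ⊢ =c=> s2
  s2 = (rec X. a.c.(X + X)) + (rec X. a.c.(X + X)) ⊢ =a=> s1
LTS(Q): 3 reachable states
  t0 = rec X. a.a.(X + X) ⊢ =a=> t1
  t1 = a.((rec X. a.a.(X + X)) + (rec X. a.a.(X + X))) ⊢ =a=> t2
  t2 = (rec X. a.a.(X + X)) + (rec X. a.a.(X + X)) ⊢ =a=> t1
Run σ = ⟨ac⟩ on P: start {s0}
  after a @ step 1: {s1}
  after c @ step 2: {s2}
  P completes σ.
Run σ = ⟨ac⟩ on Q: start {t0}
  after a @ step 1: {t1}
  after c @ step 2: ∅ (Q stuck)

ac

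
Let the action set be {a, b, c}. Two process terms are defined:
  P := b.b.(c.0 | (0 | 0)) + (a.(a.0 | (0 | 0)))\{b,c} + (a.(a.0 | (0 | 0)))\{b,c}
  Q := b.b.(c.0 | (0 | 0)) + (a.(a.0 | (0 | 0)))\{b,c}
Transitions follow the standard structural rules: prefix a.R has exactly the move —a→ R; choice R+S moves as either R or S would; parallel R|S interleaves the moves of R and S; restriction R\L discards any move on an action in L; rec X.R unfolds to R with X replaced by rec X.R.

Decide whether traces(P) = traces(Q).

P's transition system — 6 states:
  m0 = b.b.(c.0 | (0 | 0)) + (a.(a.0 | (0 | 0)))\{b,c} + (a.(a.0 | (0 | 0)))\{b,c} has moves —a→ m1, —b→ m2
  m1 = (a.0 | (0 | 0))\{b,c} has moves —a→ m3
  m2 = b.(c.0 | (0 | 0)) has moves —b→ m4
  m3 = (0 | (0 | 0))\{b,c} has moves (no moves)
  m4 = c.0 | (0 | 0) has moves —c→ m5
  m5 = 0 | (0 | 0) has moves (no moves)
Q's transition system — 6 states:
  n0 = b.b.(c.0 | (0 | 0)) + (a.(a.0 | (0 | 0)))\{b,c} has moves —a→ n1, —b→ n2
  n1 = (a.0 | (0 | 0))\{b,c} has moves —a→ n3
  n2 = b.(c.0 | (0 | 0)) has moves —b→ n4
  n3 = (0 | (0 | 0))\{b,c} has moves (no moves)
  n4 = c.0 | (0 | 0) has moves —c→ n5
  n5 = 0 | (0 | 0) has moves (no moves)
Bisimilarity quotient blocks:
  B0 = {m0, n0}
  B1 = {m2, n2}
  B2 = {m4, n4}
  B3 = {m3, m5, n3, n5}
  B4 = {m1, n1}
m0 ∈ B0, n0 ∈ B0 → same block
Bisimilar ⇒ trace-equivalent.

trace-equivalent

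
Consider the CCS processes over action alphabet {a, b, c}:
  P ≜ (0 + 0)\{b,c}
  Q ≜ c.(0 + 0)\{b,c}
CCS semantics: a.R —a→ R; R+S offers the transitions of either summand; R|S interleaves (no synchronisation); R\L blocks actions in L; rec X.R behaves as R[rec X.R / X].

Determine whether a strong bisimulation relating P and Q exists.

NO

LTS(P): 1 reachable states
  m0 = (0 + 0)\{b,c} | ∅
LTS(Q): 2 reachable states
  n0 = c.(0 + 0)\{b,c} | —c→ n1
  n1 = (0 + 0)\{b,c} | ∅
Coarsest stable partition (strong bisimilarity classes):
  B0 = {m0, n1}
  B1 = {n0}
m0 ∈ B0, n0 ∈ B1 → different blocks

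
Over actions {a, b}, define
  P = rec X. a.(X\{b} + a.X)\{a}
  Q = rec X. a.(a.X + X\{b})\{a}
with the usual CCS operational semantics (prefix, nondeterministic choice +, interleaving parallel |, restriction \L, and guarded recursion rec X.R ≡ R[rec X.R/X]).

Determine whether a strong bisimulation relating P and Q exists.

LTS(P): 2 reachable states
  p0 = rec X. a.(X\{b} + a.X)\{a} has moves -a-> p1
  p1 = ((rec X. a.(X\{b} + a.X)\{a})\{b} + a.(rec X. a.(X\{b} + a.X)\{a}))\{a} has moves ∅
LTS(Q): 2 reachable states
  q0 = rec X. a.(a.X + X\{b})\{a} has moves -a-> q1
  q1 = (a.(rec X. a.(a.X + X\{b})\{a}) + (rec X. a.(a.X + X\{b})\{a})\{b})\{a} has moves ∅
Bisimilarity quotient blocks:
  B0 = {p0, q0}
  B1 = {p1, q1}
p0 ∈ B0, q0 ∈ B0 → same block

bisimilar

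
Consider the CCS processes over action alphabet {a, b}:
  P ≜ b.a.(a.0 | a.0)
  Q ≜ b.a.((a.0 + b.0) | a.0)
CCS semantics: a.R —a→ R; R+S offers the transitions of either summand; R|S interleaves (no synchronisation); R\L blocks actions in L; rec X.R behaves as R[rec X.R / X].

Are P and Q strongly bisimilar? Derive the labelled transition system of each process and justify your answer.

LTS(P): 6 reachable states
  m0 = b.a.(a.0 | a.0) ⊢ =b=> m1
  m1 = a.(a.0 | a.0) ⊢ =a=> m2
  m2 = a.0 | a.0 ⊢ =a=> m3, =a=> m4
  m3 = 0 | a.0 ⊢ =a=> m5
  m4 = a.0 | 0 ⊢ =a=> m5
  m5 = 0 | 0 ⊢ ∅
LTS(Q): 6 reachable states
  n0 = b.a.((a.0 + b.0) | a.0) ⊢ =b=> n1
  n1 = a.((a.0 + b.0) | a.0) ⊢ =a=> n2
  n2 = (a.0 + b.0) | a.0 ⊢ =a=> n3, =a=> n4, =b=> n4
  n3 = (a.0 + b.0) | 0 ⊢ =a=> n5, =b=> n5
  n4 = 0 | a.0 ⊢ =a=> n5
  n5 = 0 | 0 ⊢ ∅
Coarsest stable partition (strong bisimilarity classes):
  B0 = {m0}
  B1 = {m1}
  B2 = {m2}
  B3 = {m3, m4, n4}
  B4 = {m5, n5}
  B5 = {n0}
  B6 = {n1}
  B7 = {n2}
  B8 = {n3}
m0 ∈ B0, n0 ∈ B5 → different blocks

P ≁ Q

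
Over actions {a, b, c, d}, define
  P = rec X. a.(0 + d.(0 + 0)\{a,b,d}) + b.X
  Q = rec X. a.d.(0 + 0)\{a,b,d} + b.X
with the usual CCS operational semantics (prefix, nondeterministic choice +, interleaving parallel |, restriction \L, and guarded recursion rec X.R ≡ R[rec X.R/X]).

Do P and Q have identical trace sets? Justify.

Reachable graph of P (3 states):
  m0 = rec X. a.(0 + d.(0 + 0)\{a,b,d}) + b.X :: --a--▸ m1, --b--▸ m0
  m1 = 0 + d.(0 + 0)\{a,b,d} :: --d--▸ m2
  m2 = (0 + 0)\{a,b,d} :: ·
Reachable graph of Q (3 states):
  n0 = rec X. a.d.(0 + 0)\{a,b,d} + b.X :: --a--▸ n1, --b--▸ n0
  n1 = d.(0 + 0)\{a,b,d} :: --d--▸ n2
  n2 = (0 + 0)\{a,b,d} :: ·
Bisimilarity quotient blocks:
  B0 = {m0, n0}
  B1 = {m1, n1}
  B2 = {m2, n2}
m0 ∈ B0, n0 ∈ B0 → same block
Bisimilar ⇒ trace-equivalent.

trace-equivalent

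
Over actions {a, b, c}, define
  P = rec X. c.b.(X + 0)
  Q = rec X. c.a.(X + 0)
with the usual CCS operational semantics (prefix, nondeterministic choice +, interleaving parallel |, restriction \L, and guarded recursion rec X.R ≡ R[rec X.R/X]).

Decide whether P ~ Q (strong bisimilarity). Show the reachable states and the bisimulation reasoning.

NO

Reachable graph of P (3 states):
  m0 = rec X. c.b.(X + 0) :: --c--▸ m1
  m1 = b.((rec X. c.b.(X + 0)) + 0) :: --b--▸ m2
  m2 = (rec X. c.b.(X + 0)) + 0 :: --c--▸ m1
Reachable graph of Q (3 states):
  n0 = rec X. c.a.(X + 0) :: --c--▸ n1
  n1 = a.((rec X. c.a.(X + 0)) + 0) :: --a--▸ n2
  n2 = (rec X. c.a.(X + 0)) + 0 :: --c--▸ n1
Partition-refinement fixed point:
  B0 = {m0, m2}
  B1 = {m1}
  B2 = {n0, n2}
  B3 = {n1}
m0 ∈ B0, n0 ∈ B2 → different blocks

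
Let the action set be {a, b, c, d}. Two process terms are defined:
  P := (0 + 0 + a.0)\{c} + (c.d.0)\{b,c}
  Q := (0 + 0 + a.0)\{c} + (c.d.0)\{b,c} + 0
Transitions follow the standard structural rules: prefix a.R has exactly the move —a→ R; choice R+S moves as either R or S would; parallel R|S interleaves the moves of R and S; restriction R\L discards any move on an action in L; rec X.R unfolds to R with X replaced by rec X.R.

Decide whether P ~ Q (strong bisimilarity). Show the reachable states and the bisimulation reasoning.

P ~ Q

LTS(P): 2 reachable states
  u0 = (0 + 0 + a.0)\{c} + (c.d.0)\{b,c} | --a--▸ u1
  u1 = 0\{c} | ·
LTS(Q): 2 reachable states
  v0 = (0 + 0 + a.0)\{c} + (c.d.0)\{b,c} + 0 | --a--▸ v1
  v1 = 0\{c} | ·
Bisimilarity quotient blocks:
  B0 = {u0, v0}
  B1 = {u1, v1}
u0 ∈ B0, v0 ∈ B0 → same block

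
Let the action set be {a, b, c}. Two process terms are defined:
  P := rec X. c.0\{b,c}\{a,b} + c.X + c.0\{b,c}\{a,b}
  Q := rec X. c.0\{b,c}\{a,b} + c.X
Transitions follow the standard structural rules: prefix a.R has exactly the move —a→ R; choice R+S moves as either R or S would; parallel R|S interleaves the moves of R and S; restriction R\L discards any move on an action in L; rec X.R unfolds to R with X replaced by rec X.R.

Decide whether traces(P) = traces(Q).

Reachable graph of P (2 states):
  p0 = rec X. c.0\{b,c}\{a,b} + c.X + c.0\{b,c}\{a,b} ⊢ =c=> p0, =c=> p1
  p1 = 0\{b,c}\{a,b} ⊢ deadlocked
Reachable graph of Q (2 states):
  q0 = rec X. c.0\{b,c}\{a,b} + c.X ⊢ =c=> q0, =c=> q1
  q1 = 0\{b,c}\{a,b} ⊢ deadlocked
Coarsest stable partition (strong bisimilarity classes):
  B0 = {p0, q0}
  B1 = {p1, q1}
p0 ∈ B0, q0 ∈ B0 → same block
Bisimilar ⇒ trace-equivalent.

traces(P) = traces(Q)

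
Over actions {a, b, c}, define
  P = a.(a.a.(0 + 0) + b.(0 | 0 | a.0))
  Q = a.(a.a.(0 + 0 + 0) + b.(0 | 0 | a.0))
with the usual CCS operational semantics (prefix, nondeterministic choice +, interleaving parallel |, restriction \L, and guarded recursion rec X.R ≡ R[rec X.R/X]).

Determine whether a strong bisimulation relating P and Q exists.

YES

Reachable graph of P (6 states):
  p0 = a.(a.a.(0 + 0) + b.(0 | 0 | a.0)) :: ··a··> p1
  p1 = a.a.(0 + 0) + b.(0 | 0 | a.0) :: ··a··> p2, ··b··> p3
  p2 = a.(0 + 0) :: ··a··> p4
  p3 = 0 | 0 | a.0 :: ··a··> p5
  p4 = 0 + 0 :: (no moves)
  p5 = 0 | 0 | 0 :: (no moves)
Reachable graph of Q (6 states):
  q0 = a.(a.a.(0 + 0 + 0) + b.(0 | 0 | a.0)) :: ··a··> q1
  q1 = a.a.(0 + 0 + 0) + b.(0 | 0 | a.0) :: ··a··> q2, ··b··> q3
  q2 = a.(0 + 0 + 0) :: ··a··> q4
  q3 = 0 | 0 | a.0 :: ··a··> q5
  q4 = 0 + 0 + 0 :: (no moves)
  q5 = 0 | 0 | 0 :: (no moves)
Coarsest stable partition (strong bisimilarity classes):
  B0 = {p0, q0}
  B1 = {p1, q1}
  B2 = {p2, p3, q2, q3}
  B3 = {p4, p5, q4, q5}
p0 ∈ B0, q0 ∈ B0 → same block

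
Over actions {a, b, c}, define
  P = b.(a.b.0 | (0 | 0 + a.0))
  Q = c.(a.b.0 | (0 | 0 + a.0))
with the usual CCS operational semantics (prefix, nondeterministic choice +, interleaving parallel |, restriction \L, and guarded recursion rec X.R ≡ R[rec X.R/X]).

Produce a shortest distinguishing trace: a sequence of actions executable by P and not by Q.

b

Reachable graph of P (7 states):
  p0 = b.(a.b.0 | (0 | 0 + a.0)) :: —b→ p1
  p1 = a.b.0 | (0 | 0 + a.0) :: —a→ p2, —a→ p3
  p2 = a.b.0 | 0 :: —a→ p4
  p3 = b.0 | (0 | 0 + a.0) :: —a→ p4, —b→ p5
  p4 = b.0 | 0 :: —b→ p6
  p5 = 0 | (0 | 0 + a.0) :: —a→ p6
  p6 = 0 | 0 :: (no moves)
Reachable graph of Q (7 states):
  q0 = c.(a.b.0 | (0 | 0 + a.0)) :: —c→ q1
  q1 = a.b.0 | (0 | 0 + a.0) :: —a→ q2, —a→ q3
  q2 = a.b.0 | 0 :: —a→ q4
  q3 = b.0 | (0 | 0 + a.0) :: —a→ q4, —b→ q5
  q4 = b.0 | 0 :: —b→ q6
  q5 = 0 | (0 | 0 + a.0) :: —a→ q6
  q6 = 0 | 0 :: (no moves)
Executing b from P (initial set {p0}):
  step 1 (b): {p1}
  P completes σ.
Executing b from Q (initial set {q0}):
  step 1 (b): ∅  — Q cannot continue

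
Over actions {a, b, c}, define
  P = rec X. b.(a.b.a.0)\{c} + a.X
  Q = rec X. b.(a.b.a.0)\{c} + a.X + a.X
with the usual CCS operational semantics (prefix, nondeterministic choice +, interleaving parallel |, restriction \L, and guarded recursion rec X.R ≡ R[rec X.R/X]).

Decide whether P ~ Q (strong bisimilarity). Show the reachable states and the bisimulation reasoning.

bisimilar

LTS(P): 5 reachable states
  p0 = rec X. b.(a.b.a.0)\{c} + a.X :: —a→ p0, —b→ p1
  p1 = (a.b.a.0)\{c} :: —a→ p2
  p2 = (b.a.0)\{c} :: —b→ p3
  p3 = (a.0)\{c} :: —a→ p4
  p4 = 0\{c} :: (no moves)
LTS(Q): 5 reachable states
  q0 = rec X. b.(a.b.a.0)\{c} + a.X + a.X :: —a→ q0, —b→ q1
  q1 = (a.b.a.0)\{c} :: —a→ q2
  q2 = (b.a.0)\{c} :: —b→ q3
  q3 = (a.0)\{c} :: —a→ q4
  q4 = 0\{c} :: (no moves)
Coarsest stable partition (strong bisimilarity classes):
  B0 = {p0, q0}
  B1 = {p1, q1}
  B2 = {p2, q2}
  B3 = {p3, q3}
  B4 = {p4, q4}
p0 ∈ B0, q0 ∈ B0 → same block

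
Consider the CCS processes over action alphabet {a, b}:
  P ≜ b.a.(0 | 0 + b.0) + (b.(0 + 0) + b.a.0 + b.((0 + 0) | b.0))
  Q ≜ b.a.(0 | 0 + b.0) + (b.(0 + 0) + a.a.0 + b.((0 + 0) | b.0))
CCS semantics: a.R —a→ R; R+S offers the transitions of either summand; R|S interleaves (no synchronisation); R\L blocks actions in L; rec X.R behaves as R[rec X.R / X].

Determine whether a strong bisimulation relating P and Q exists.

LTS(P): 8 reachable states
  s0 = b.a.(0 | 0 + b.0) + (b.(0 + 0) + b.a.0 + b.((0 + 0) | b.0)) | -b-> s1, -b-> s2, -b-> s3, -b-> s4
  s1 = (0 + 0) | b.0 | -b-> s5
  s2 = 0 + 0 | ·
  s3 = a.(0 | 0 + b.0) | -a-> s6
  s4 = a.0 | -a-> s7
  s5 = (0 + 0) | 0 | ·
  s6 = 0 | 0 + b.0 | -b-> s7
  s7 = 0 | ·
LTS(Q): 8 reachable states
  t0 = b.a.(0 | 0 + b.0) + (b.(0 + 0) + a.a.0 + b.((0 + 0) | b.0)) | -a-> t1, -b-> t2, -b-> t3, -b-> t4
  t1 = a.0 | -a-> t5
  t2 = (0 + 0) | b.0 | -b-> t6
  t3 = 0 + 0 | ·
  t4 = a.(0 | 0 + b.0) | -a-> t7
  t5 = 0 | ·
  t6 = (0 + 0) | 0 | ·
  t7 = 0 | 0 + b.0 | -b-> t5
Coarsest stable partition (strong bisimilarity classes):
  B0 = {s0}
  B1 = {s3, t4}
  B2 = {s1, s6, t2, t7}
  B3 = {s2, s5, s7, t3, t5, t6}
  B4 = {s4, t1}
  B5 = {t0}
s0 ∈ B0, t0 ∈ B5 → different blocks

not bisimilar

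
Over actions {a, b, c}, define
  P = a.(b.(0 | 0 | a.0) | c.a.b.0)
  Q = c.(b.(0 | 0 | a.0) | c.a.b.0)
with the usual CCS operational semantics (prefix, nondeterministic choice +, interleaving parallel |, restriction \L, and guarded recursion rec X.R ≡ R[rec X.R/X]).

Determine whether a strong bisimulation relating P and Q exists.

LTS(P): 13 reachable states
  u0 = a.(b.(0 | 0 | a.0) | c.a.b.0) → —a→ u1
  u1 = b.(0 | 0 | a.0) | c.a.b.0 → —b→ u2, —c→ u3
  u2 = 0 | 0 | a.0 | c.a.b.0 → —a→ u4, —c→ u5
  u3 = b.(0 | 0 | a.0) | a.b.0 → —a→ u6, —b→ u5
  u4 = 0 | 0 | 0 | c.a.b.0 → —c→ u7
  u5 = 0 | 0 | a.0 | a.b.0 → —a→ u7, —a→ u8
  u6 = b.(0 | 0 | a.0) | b.0 → —b→ u8, —b→ u9
  u7 = 0 | 0 | 0 | a.b.0 → —a→ u10
  u8 = 0 | 0 | a.0 | b.0 → —a→ u10, —b→ u11
  u9 = b.(0 | 0 | a.0) | 0 → —b→ u11
  u10 = 0 | 0 | 0 | b.0 → —b→ u12
  u11 = 0 | 0 | a.0 | 0 → —a→ u12
  u12 = 0 | 0 | 0 | 0 → ·
LTS(Q): 13 reachable states
  v0 = c.(b.(0 | 0 | a.0) | c.a.b.0) → —c→ v1
  v1 = b.(0 | 0 | a.0) | c.a.b.0 → —b→ v2, —c→ v3
  v2 = 0 | 0 | a.0 | c.a.b.0 → —a→ v4, —c→ v5
  v3 = b.(0 | 0 | a.0) | a.b.0 → —a→ v6, —b→ v5
  v4 = 0 | 0 | 0 | c.a.b.0 → —c→ v7
  v5 = 0 | 0 | a.0 | a.b.0 → —a→ v7, —a→ v8
  v6 = b.(0 | 0 | a.0) | b.0 → —b→ v8, —b→ v9
  v7 = 0 | 0 | 0 | a.b.0 → —a→ v10
  v8 = 0 | 0 | a.0 | b.0 → —a→ v10, —b→ v11
  v9 = b.(0 | 0 | a.0) | 0 → —b→ v11
  v10 = 0 | 0 | 0 | b.0 → —b→ v12
  v11 = 0 | 0 | a.0 | 0 → —a→ v12
  v12 = 0 | 0 | 0 | 0 → ·
Partition-refinement fixed point:
  B0 = {u0}
  B1 = {u1, v1}
  B2 = {u3, v3}
  B3 = {u6, v6}
  B4 = {u8, v8}
  B5 = {u10, v10}
  B6 = {u12, v12}
  B7 = {u11, v11}
  B8 = {u9, v9}
  B9 = {u5, v5}
  B10 = {u7, v7}
  B11 = {u2, v2}
  B12 = {u4, v4}
  B13 = {v0}
u0 ∈ B0, v0 ∈ B13 → different blocks

not bisimilar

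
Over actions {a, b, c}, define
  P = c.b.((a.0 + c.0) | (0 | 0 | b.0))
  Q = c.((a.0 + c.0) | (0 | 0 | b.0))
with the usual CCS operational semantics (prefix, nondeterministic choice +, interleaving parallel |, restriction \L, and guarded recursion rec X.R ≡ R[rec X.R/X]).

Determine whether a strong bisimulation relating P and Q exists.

not bisimilar

P's transition system — 6 states:
  m0 = c.b.((a.0 + c.0) | (0 | 0 | b.0)) :: ··c··> m1
  m1 = b.((a.0 + c.0) | (0 | 0 | b.0)) :: ··b··> m2
  m2 = (a.0 + c.0) | (0 | 0 | b.0) :: ··a··> m3, ··b··> m4, ··c··> m3
  m3 = 0 | (0 | 0 | b.0) :: ··b··> m5
  m4 = (a.0 + c.0) | (0 | 0 | 0) :: ··a··> m5, ··c··> m5
  m5 = 0 | (0 | 0 | 0) :: (no moves)
Q's transition system — 5 states:
  n0 = c.((a.0 + c.0) | (0 | 0 | b.0)) :: ··c··> n1
  n1 = (a.0 + c.0) | (0 | 0 | b.0) :: ··a··> n2, ··b··> n3, ··c··> n2
  n2 = 0 | (0 | 0 | b.0) :: ··b··> n4
  n3 = (a.0 + c.0) | (0 | 0 | 0) :: ··a··> n4, ··c··> n4
  n4 = 0 | (0 | 0 | 0) :: (no moves)
Coarsest stable partition (strong bisimilarity classes):
  B0 = {m0}
  B1 = {m1}
  B2 = {m2, n1}
  B3 = {m3, n2}
  B4 = {m5, n4}
  B5 = {m4, n3}
  B6 = {n0}
m0 ∈ B0, n0 ∈ B6 → different blocks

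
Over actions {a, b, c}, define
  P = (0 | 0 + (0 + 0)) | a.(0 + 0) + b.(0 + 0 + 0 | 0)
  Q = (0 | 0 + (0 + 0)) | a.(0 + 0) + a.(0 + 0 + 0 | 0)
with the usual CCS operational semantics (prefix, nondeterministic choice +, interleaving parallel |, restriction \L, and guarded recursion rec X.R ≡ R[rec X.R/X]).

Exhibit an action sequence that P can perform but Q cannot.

b

P's transition system — 3 states:
  m0 = (0 | 0 + (0 + 0)) | a.(0 + 0) + b.(0 + 0 + 0 | 0) | —a→ m1, —b→ m2
  m1 = (0 | 0 + (0 + 0)) | (0 + 0) | (no moves)
  m2 = 0 + 0 + 0 | 0 | (no moves)
Q's transition system — 3 states:
  n0 = (0 | 0 + (0 + 0)) | a.(0 + 0) + a.(0 + 0 + 0 | 0) | —a→ n1, —a→ n2
  n1 = (0 | 0 + (0 + 0)) | (0 + 0) | (no moves)
  n2 = 0 + 0 + 0 | 0 | (no moves)
Trace ⟨b⟩ through P, begin at {m0}:
  [1] b ⇒ {m2}
  P completes σ.
Trace ⟨b⟩ through Q, begin at {n0}:
  [1] b ⇒ ∅  — Q cannot continue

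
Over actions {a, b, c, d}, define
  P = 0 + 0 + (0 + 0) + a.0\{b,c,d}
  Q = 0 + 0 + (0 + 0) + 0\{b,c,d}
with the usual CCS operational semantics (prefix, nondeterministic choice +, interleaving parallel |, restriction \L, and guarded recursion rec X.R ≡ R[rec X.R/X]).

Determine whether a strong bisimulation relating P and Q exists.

P's transition system — 2 states:
  m0 = 0 + 0 + (0 + 0) + a.0\{b,c,d} | -a-> m1
  m1 = 0\{b,c,d} | ∅
Q's transition system — 1 states:
  n0 = 0 + 0 + (0 + 0) + 0\{b,c,d} | ∅
Partition-refinement fixed point:
  B0 = {m0}
  B1 = {m1, n0}
m0 ∈ B0, n0 ∈ B1 → different blocks

not bisimilar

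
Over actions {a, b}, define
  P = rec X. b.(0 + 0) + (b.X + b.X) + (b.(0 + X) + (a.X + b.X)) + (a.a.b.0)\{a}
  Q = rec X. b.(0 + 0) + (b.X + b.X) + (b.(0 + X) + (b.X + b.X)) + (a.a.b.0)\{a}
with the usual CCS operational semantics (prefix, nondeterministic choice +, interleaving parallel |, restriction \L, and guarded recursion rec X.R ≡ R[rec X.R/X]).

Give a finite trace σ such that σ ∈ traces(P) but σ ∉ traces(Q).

Reachable graph of P (3 states):
  m0 = rec X. b.(0 + 0) + (b.X + b.X) + (b.(0 + X) + (a.X + b.X)) + (a.a.b.0)\{a} | -a-> m0, -b-> m0, -b-> m1, -b-> m2
  m1 = 0 + (rec X. b.(0 + 0) + (b.X + b.X) + (b.(0 + X) + (a.X + b.X)) + (a.a.b.0)\{a}) | -a-> m0, -b-> m0, -b-> m1, -b-> m2
  m2 = 0 + 0 | (no moves)
Reachable graph of Q (3 states):
  n0 = rec X. b.(0 + 0) + (b.X + b.X) + (b.(0 + X) + (b.X + b.X)) + (a.a.b.0)\{a} | -b-> n0, -b-> n1, -b-> n2
  n1 = 0 + (rec X. b.(0 + 0) + (b.X + b.X) + (b.(0 + X) + (b.X + b.X)) + (a.a.b.0)\{a}) | -b-> n0, -b-> n1, -b-> n2
  n2 = 0 + 0 | (no moves)
Executing a from P (initial set {m0}):
  step 1 (a): {m0}
  ✓ P
Executing a from Q (initial set {n0}):
  step 1 (a): ∅ (Q stuck)

a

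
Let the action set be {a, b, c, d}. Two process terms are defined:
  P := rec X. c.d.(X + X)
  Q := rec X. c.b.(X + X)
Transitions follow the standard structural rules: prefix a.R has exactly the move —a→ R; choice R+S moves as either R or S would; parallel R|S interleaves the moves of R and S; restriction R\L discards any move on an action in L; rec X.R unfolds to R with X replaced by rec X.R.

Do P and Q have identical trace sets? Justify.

trace-distinct — witness ⟨cd⟩

LTS(P): 3 reachable states
  p0 = rec X. c.d.(X + X) → —c→ p1
  p1 = d.((rec X. c.d.(X + X)) + (rec X. c.d.(X + X))) → —d→ p2
  p2 = (rec X. c.d.(X + X)) + (rec X. c.d.(X + X)) → —c→ p1
LTS(Q): 3 reachable states
  q0 = rec X. c.b.(X + X) → —c→ q1
  q1 = b.((rec X. c.b.(X + X)) + (rec X. c.b.(X + X))) → —b→ q2
  q2 = (rec X. c.b.(X + X)) + (rec X. c.b.(X + X)) → —c→ q1
Executing cd from P (initial set {p0}):
  [1] c ⇒ {p1}
  [2] d ⇒ {p2}
  ✓ P
Executing cd from Q (initial set {q0}):
  [1] c ⇒ {q1}
  [2] d ⇒ ∅ (Q stuck)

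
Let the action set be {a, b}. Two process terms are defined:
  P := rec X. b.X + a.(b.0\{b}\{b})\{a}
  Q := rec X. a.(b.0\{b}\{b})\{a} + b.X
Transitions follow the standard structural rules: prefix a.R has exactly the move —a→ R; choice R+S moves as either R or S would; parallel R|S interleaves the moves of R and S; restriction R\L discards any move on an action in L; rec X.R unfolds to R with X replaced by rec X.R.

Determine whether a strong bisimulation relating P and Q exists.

P's transition system — 3 states:
  u0 = rec X. b.X + a.(b.0\{b}\{b})\{a} → =a=> u1, =b=> u0
  u1 = (b.0\{b}\{b})\{a} → =b=> u2
  u2 = 0\{b}\{b}\{a} → ·
Q's transition system — 3 states:
  v0 = rec X. a.(b.0\{b}\{b})\{a} + b.X → =a=> v1, =b=> v0
  v1 = (b.0\{b}\{b})\{a} → =b=> v2
  v2 = 0\{b}\{b}\{a} → ·
Bisimilarity quotient blocks:
  B0 = {u0, v0}
  B1 = {u1, v1}
  B2 = {u2, v2}
u0 ∈ B0, v0 ∈ B0 → same block

P ~ Q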